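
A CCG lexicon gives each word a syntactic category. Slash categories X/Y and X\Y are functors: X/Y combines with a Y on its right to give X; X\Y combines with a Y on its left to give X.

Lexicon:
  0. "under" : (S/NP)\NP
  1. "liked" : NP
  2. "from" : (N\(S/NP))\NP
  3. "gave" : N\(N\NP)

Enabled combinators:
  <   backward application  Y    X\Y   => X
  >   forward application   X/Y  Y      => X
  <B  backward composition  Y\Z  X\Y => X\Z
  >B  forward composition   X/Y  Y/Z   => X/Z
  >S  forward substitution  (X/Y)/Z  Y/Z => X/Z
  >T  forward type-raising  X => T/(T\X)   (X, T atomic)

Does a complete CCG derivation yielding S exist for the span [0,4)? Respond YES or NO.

(S/NP)\NP NP (N\(S/NP))\NP N\(N\NP)
CKY chart[0,4] = {N, N/(N\N), NP/(NP\N), PP/(PP\N), S/(S\N)}; S ∉ chart

NO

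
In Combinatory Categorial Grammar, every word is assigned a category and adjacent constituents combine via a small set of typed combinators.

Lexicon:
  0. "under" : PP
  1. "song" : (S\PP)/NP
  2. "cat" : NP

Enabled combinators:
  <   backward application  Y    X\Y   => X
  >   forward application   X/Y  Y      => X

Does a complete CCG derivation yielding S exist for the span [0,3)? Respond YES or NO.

YES

[0,3] S   <
  [0,1] "under" : PP
  [1,3] S\PP   >
    [1,2] "song" : (S\PP)/NP
    [2,3] "cat" : NP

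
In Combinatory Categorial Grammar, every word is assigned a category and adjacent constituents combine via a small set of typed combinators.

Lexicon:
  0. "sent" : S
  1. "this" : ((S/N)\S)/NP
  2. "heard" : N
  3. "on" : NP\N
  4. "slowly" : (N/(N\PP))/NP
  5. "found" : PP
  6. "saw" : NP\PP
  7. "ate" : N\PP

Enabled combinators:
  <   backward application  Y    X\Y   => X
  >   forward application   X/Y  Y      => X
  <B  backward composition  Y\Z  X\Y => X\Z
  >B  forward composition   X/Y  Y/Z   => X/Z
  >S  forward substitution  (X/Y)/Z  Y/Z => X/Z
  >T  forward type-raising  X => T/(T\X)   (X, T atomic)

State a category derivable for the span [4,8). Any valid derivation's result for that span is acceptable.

N

[0,8] S   >
  [0,4] S/N   <
    [0,1] "sent" : S
    [1,4] (S/N)\S   >
      [1,2] "this" : ((S/N)\S)/NP
      [2,4] NP   <
        [2,3] "heard" : N
        [3,4] "on" : NP\N
  [4,8] N   >
    [4,7] N/(N\PP)   >
      [4,5] "slowly" : (N/(N\PP))/NP
      [5,7] NP   >
        [5,6] NP/(NP\PP)   >T
          [5,6] "found" : PP
        [6,7] "saw" : NP\PP
    [7,8] "ate" : N\PP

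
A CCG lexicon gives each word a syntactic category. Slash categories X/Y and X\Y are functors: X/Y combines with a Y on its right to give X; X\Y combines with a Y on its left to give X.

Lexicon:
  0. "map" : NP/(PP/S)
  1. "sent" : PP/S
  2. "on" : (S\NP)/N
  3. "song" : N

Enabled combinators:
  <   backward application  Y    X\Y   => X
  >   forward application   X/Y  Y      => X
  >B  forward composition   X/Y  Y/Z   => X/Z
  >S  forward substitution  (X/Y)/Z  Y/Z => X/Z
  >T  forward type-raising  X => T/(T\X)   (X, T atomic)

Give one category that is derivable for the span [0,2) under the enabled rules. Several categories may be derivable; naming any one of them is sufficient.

[0,4] S   <
  [0,2] NP   >
    [0,1] "map" : NP/(PP/S)
    [1,2] "sent" : PP/S
  [2,4] S\NP   >
    [2,3] "on" : (S\NP)/N
    [3,4] "song" : N

NP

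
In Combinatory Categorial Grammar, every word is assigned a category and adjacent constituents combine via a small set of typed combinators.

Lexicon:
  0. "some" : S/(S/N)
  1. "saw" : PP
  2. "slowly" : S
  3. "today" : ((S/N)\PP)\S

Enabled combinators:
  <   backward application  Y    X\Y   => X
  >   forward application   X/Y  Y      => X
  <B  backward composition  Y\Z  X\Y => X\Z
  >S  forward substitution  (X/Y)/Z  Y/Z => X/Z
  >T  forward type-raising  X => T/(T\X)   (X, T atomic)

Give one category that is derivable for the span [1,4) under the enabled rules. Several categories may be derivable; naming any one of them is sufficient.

[0,4] S   >
  [0,1] "some" : S/(S/N)
  [1,4] S/N   <
    [1,2] "saw" : PP
    [2,4] (S/N)\PP   <
      [2,3] "slowly" : S
      [3,4] "today" : ((S/N)\PP)\S

S/N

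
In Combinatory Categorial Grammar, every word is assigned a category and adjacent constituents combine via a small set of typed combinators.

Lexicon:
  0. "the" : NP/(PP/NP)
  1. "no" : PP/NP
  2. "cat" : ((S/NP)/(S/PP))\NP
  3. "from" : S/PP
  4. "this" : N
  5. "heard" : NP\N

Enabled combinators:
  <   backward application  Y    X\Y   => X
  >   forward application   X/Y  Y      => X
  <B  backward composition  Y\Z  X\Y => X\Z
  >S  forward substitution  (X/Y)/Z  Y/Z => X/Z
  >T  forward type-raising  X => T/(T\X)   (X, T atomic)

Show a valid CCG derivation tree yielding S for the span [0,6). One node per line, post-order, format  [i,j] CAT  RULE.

[0,6] S   >
  [0,4] S/NP   >
    [0,3] (S/NP)/(S/PP)   <
      [0,2] NP   >
        [0,1] "the" : NP/(PP/NP)
        [1,2] "no" : PP/NP
      [2,3] "cat" : ((S/NP)/(S/PP))\NP
    [3,4] "from" : S/PP
  [4,6] NP   >
    [4,5] NP/(NP\N)   >T
      [4,5] "this" : N
    [5,6] "heard" : NP\N

[0,1] NP/(PP/NP)  lex  "the"
[1,2] PP/NP  lex  "no"
[0,2] NP  >  k=1
[2,3] ((S/NP)/(S/PP))\NP  lex  "cat"
[0,3] (S/NP)/(S/PP)  <  k=2
[3,4] S/PP  lex  "from"
[0,4] S/NP  >  k=3
[4,5] N  lex  "this"
[4,5] NP/(NP\N)  >T
[5,6] NP\N  lex  "heard"
[4,6] NP  >  k=5
[0,6] S  >  k=4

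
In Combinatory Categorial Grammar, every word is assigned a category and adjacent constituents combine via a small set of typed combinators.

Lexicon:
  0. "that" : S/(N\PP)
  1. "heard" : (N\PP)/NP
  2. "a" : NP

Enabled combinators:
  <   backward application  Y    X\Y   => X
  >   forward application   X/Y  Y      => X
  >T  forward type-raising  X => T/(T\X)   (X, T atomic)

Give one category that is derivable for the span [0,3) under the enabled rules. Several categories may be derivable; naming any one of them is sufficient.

S

[0,3] S   >
  [0,1] "that" : S/(N\PP)
  [1,3] N\PP   >
    [1,2] "heard" : (N\PP)/NP
    [2,3] "a" : NP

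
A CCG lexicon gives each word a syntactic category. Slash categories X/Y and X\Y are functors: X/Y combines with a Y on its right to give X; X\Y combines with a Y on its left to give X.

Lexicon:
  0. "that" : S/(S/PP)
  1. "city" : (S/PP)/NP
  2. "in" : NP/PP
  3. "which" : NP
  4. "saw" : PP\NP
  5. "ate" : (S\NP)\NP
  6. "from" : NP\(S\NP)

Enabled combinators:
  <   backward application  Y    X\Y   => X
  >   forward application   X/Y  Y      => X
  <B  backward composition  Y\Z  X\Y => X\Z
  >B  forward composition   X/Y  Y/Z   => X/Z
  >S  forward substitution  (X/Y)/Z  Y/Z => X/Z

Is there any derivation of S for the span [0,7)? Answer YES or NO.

[0,7] S   >
  [0,2] S/NP   >B
    [0,1] "that" : S/(S/PP)
    [1,2] "city" : (S/PP)/NP
  [2,7] NP   <
    [2,6] S\NP   <
      [2,5] NP   >
        [2,3] "in" : NP/PP
        [3,5] PP   <
          [3,4] "which" : NP
          [4,5] "saw" : PP\NP
      [5,6] "ate" : (S\NP)\NP
    [6,7] "from" : NP\(S\NP)

YES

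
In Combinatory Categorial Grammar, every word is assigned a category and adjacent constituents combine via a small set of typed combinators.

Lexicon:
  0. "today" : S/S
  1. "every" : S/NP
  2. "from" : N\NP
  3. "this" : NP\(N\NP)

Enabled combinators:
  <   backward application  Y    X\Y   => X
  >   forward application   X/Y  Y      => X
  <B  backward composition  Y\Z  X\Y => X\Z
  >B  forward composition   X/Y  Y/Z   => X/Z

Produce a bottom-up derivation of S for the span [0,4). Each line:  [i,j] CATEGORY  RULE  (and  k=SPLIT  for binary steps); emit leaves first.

[0,1] S/S  lex  "today"
[1,2] S/NP  lex  "every"
[0,2] S/NP  >B  k=1
[2,3] N\NP  lex  "from"
[3,4] NP\(N\NP)  lex  "this"
[2,4] NP  <  k=3
[0,4] S  >  k=2

[0,4] S   >
  [0,2] S/NP   >B
    [0,1] "today" : S/S
    [1,2] "every" : S/NP
  [2,4] NP   <
    [2,3] "from" : N\NP
    [3,4] "this" : NP\(N\NP)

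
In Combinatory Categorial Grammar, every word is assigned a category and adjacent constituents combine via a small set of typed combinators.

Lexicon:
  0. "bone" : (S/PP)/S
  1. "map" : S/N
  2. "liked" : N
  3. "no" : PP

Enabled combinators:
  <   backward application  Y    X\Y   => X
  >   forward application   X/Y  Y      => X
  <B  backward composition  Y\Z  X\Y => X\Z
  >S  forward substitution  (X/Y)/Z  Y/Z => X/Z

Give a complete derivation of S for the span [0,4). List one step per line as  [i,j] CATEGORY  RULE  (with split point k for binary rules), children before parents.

[0,4] S   >
  [0,3] S/PP   >
    [0,1] "bone" : (S/PP)/S
    [1,3] S   >
      [1,2] "map" : S/N
      [2,3] "liked" : N
  [3,4] "no" : PP

[0,1] (S/PP)/S  lex  "bone"
[1,2] S/N  lex  "map"
[2,3] N  lex  "liked"
[1,3] S  >  k=2
[0,3] S/PP  >  k=1
[3,4] PP  lex  "no"
[0,4] S  >  k=3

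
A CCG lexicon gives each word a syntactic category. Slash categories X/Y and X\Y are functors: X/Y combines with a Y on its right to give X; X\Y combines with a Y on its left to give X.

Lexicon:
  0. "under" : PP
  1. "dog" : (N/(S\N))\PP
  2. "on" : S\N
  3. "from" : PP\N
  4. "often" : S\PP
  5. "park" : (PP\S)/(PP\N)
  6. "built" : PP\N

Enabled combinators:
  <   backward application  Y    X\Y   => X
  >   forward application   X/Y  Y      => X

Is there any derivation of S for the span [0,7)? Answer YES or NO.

NO

PP (N/(S\N))\PP S\N PP\N S\PP (PP\S)/(PP\N) PP\N
CKY chart[0,7] = {PP}; S ∉ chart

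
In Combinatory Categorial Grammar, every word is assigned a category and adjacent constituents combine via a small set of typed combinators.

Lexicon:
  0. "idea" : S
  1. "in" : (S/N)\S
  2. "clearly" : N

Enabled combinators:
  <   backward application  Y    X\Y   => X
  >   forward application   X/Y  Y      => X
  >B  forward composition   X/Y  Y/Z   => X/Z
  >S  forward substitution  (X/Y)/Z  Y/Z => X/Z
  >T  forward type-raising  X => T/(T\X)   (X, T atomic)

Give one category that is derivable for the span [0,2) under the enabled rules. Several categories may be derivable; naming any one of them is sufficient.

[0,3] S   >
  [0,2] S/N   <
    [0,1] "idea" : S
    [1,2] "in" : (S/N)\S
  [2,3] "clearly" : N

S/N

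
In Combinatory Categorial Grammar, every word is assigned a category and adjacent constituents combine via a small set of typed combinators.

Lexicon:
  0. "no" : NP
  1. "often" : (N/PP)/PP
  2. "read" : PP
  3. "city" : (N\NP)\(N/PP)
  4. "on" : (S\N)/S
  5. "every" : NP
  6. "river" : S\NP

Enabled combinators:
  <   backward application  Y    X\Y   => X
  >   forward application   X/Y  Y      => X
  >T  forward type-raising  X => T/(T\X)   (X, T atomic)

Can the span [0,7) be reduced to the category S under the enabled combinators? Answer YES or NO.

[0,7] S   <
  [0,4] N   >
    [0,1] N/(N\NP)   >T
      [0,1] "no" : NP
    [1,4] N\NP   <
      [1,3] N/PP   >
        [1,2] "often" : (N/PP)/PP
        [2,3] "read" : PP
      [3,4] "city" : (N\NP)\(N/PP)
  [4,7] S\N   >
    [4,5] "on" : (S\N)/S
    [5,7] S   >
      [5,6] S/(S\NP)   >T
        [5,6] "every" : NP
      [6,7] "river" : S\NP

YES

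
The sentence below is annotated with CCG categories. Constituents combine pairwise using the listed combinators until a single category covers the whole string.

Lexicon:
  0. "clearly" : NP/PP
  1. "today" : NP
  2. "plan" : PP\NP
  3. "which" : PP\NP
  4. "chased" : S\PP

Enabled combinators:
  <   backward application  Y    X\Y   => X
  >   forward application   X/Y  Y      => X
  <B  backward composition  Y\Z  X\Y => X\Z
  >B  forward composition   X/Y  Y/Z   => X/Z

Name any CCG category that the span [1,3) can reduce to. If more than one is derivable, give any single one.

PP

[0,5] S   <
  [0,4] PP   <
    [0,3] NP   >
      [0,1] "clearly" : NP/PP
      [1,3] PP   <
        [1,2] "today" : NP
        [2,3] "plan" : PP\NP
    [3,4] "which" : PP\NP
  [4,5] "chased" : S\PP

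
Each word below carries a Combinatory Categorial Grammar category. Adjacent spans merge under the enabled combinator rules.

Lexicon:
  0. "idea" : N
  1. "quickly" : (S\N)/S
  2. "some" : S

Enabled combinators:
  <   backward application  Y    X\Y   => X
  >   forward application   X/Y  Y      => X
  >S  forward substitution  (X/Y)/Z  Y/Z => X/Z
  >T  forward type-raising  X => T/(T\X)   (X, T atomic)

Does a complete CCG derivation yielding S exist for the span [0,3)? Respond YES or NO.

YES

[0,3] S   >
  [0,1] S/(S\N)   >T
    [0,1] "idea" : N
  [1,3] S\N   >
    [1,2] "quickly" : (S\N)/S
    [2,3] "some" : S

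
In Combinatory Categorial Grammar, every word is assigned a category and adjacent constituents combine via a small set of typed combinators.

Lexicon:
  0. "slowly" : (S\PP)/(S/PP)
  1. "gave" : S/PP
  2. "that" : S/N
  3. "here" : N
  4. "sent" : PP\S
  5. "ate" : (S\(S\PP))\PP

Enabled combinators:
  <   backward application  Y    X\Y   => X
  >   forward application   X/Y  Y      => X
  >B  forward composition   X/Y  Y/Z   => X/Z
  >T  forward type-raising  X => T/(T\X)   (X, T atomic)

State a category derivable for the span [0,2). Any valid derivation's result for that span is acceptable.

[0,6] S   <
  [0,2] S\PP   >
    [0,1] "slowly" : (S\PP)/(S/PP)
    [1,2] "gave" : S/PP
  [2,6] S\(S\PP)   <
    [2,5] PP   <
      [2,4] S   >
        [2,3] "that" : S/N
        [3,4] "here" : N
      [4,5] "sent" : PP\S
    [5,6] "ate" : (S\(S\PP))\PP

S\PP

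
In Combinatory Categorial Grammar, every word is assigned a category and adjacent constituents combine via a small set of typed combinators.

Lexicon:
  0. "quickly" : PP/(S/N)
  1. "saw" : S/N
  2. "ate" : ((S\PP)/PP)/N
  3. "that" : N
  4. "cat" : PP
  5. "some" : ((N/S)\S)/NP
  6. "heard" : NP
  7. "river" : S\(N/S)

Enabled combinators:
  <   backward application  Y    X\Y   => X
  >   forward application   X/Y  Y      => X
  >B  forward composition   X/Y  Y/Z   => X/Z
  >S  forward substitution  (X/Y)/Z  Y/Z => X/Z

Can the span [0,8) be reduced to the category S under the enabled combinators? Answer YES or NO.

YES

[0,8] S   <
  [0,7] N/S   <
    [0,5] S   <
      [0,2] PP   >
        [0,1] "quickly" : PP/(S/N)
        [1,2] "saw" : S/N
      [2,5] S\PP   >
        [2,4] (S\PP)/PP   >
          [2,3] "ate" : ((S\PP)/PP)/N
          [3,4] "that" : N
        [4,5] "cat" : PP
    [5,7] (N/S)\S   >
      [5,6] "some" : ((N/S)\S)/NP
      [6,7] "heard" : NP
  [7,8] "river" : S\(N/S)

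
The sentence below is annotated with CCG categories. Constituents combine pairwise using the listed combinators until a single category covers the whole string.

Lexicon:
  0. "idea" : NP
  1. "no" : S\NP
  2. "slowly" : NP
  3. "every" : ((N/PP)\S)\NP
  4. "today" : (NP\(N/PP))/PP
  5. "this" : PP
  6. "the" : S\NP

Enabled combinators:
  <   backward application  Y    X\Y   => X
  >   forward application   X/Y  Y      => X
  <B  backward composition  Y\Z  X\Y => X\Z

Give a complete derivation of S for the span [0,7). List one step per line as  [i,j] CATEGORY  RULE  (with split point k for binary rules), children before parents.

[0,7] S   <
  [0,6] NP   <
    [0,4] N/PP   <
      [0,2] S   <
        [0,1] "idea" : NP
        [1,2] "no" : S\NP
      [2,4] (N/PP)\S   <
        [2,3] "slowly" : NP
        [3,4] "every" : ((N/PP)\S)\NP
    [4,6] NP\(N/PP)   >
      [4,5] "today" : (NP\(N/PP))/PP
      [5,6] "this" : PP
  [6,7] "the" : S\NP

[0,1] NP  lex  "idea"
[1,2] S\NP  lex  "no"
[0,2] S  <  k=1
[2,3] NP  lex  "slowly"
[3,4] ((N/PP)\S)\NP  lex  "every"
[2,4] (N/PP)\S  <  k=3
[0,4] N/PP  <  k=2
[4,5] (NP\(N/PP))/PP  lex  "today"
[5,6] PP  lex  "this"
[4,6] NP\(N/PP)  >  k=5
[0,6] NP  <  k=4
[6,7] S\NP  lex  "the"
[0,7] S  <  k=6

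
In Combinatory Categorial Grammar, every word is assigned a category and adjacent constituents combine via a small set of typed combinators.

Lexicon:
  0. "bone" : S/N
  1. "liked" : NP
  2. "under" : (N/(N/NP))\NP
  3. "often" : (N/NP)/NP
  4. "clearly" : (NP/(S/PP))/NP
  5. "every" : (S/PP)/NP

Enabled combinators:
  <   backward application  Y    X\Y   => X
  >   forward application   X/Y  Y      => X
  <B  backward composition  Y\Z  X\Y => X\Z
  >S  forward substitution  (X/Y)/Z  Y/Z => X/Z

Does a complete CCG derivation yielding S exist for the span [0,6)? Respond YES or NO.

[0,6] S   >
  [0,1] "bone" : S/N
  [1,6] N   >
    [1,3] N/(N/NP)   <
      [1,2] "liked" : NP
      [2,3] "under" : (N/(N/NP))\NP
    [3,6] N/NP   >S
      [3,4] "often" : (N/NP)/NP
      [4,6] NP/NP   >S
        [4,5] "clearly" : (NP/(S/PP))/NP
        [5,6] "every" : (S/PP)/NP

YES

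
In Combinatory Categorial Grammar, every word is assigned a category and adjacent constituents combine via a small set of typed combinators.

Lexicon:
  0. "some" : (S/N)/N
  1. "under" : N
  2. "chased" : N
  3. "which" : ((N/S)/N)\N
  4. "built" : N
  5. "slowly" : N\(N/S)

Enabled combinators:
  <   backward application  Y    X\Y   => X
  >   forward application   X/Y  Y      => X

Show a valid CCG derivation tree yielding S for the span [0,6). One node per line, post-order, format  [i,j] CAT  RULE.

[0,6] S   >
  [0,2] S/N   >
    [0,1] "some" : (S/N)/N
    [1,2] "under" : N
  [2,6] N   <
    [2,5] N/S   >
      [2,4] (N/S)/N   <
        [2,3] "chased" : N
        [3,4] "which" : ((N/S)/N)\N
      [4,5] "built" : N
    [5,6] "slowly" : N\(N/S)

[0,1] (S/N)/N  lex  "some"
[1,2] N  lex  "under"
[0,2] S/N  >  k=1
[2,3] N  lex  "chased"
[3,4] ((N/S)/N)\N  lex  "which"
[2,4] (N/S)/N  <  k=3
[4,5] N  lex  "built"
[2,5] N/S  >  k=4
[5,6] N\(N/S)  lex  "slowly"
[2,6] N  <  k=5
[0,6] S  >  k=2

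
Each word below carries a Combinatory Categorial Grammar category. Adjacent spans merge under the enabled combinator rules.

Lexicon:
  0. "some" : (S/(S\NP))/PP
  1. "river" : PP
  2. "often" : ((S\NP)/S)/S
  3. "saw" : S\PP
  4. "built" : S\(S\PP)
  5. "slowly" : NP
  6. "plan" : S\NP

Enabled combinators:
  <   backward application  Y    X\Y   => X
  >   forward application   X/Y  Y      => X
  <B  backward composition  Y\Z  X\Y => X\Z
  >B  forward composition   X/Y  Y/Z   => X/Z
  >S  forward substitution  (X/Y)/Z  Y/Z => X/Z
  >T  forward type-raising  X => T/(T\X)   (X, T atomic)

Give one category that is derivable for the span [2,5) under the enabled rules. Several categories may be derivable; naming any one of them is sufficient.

(S\NP)/S

[0,7] S   >
  [0,2] S/(S\NP)   >
    [0,1] "some" : (S/(S\NP))/PP
    [1,2] "river" : PP
  [2,7] S\NP   >
    [2,5] (S\NP)/S   >
      [2,3] "often" : ((S\NP)/S)/S
      [3,5] S   <
        [3,4] "saw" : S\PP
        [4,5] "built" : S\(S\PP)
    [5,7] S   >
      [5,6] S/(S\NP)   >T
        [5,6] "slowly" : NP
      [6,7] "plan" : S\NP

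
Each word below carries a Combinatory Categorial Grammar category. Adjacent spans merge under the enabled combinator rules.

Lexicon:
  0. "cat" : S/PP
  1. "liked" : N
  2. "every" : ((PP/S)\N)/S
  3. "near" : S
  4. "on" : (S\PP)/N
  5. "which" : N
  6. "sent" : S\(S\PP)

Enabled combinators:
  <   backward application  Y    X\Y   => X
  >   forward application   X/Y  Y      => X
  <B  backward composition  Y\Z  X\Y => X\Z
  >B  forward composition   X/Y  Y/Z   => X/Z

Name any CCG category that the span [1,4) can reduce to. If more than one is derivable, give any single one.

PP/S

[0,7] S   >
  [0,1] "cat" : S/PP
  [1,7] PP   >
    [1,4] PP/S   <
      [1,2] "liked" : N
      [2,4] (PP/S)\N   >
        [2,3] "every" : ((PP/S)\N)/S
        [3,4] "near" : S
    [4,7] S   <
      [4,6] S\PP   >
        [4,5] "on" : (S\PP)/N
        [5,6] "which" : N
      [6,7] "sent" : S\(S\PP)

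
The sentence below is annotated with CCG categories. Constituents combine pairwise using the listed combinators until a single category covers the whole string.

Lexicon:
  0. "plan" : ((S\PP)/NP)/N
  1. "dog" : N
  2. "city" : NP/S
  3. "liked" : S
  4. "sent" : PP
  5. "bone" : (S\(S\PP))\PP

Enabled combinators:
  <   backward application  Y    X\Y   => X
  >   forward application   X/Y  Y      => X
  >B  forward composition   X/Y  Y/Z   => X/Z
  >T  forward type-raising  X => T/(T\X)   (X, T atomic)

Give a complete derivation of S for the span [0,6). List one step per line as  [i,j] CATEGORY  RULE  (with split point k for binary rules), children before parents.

[0,6] S   <
  [0,4] S\PP   >
    [0,2] (S\PP)/NP   >
      [0,1] "plan" : ((S\PP)/NP)/N
      [1,2] "dog" : N
    [2,4] NP   >
      [2,3] "city" : NP/S
      [3,4] "liked" : S
  [4,6] S\(S\PP)   <
    [4,5] "sent" : PP
    [5,6] "bone" : (S\(S\PP))\PP

[0,1] ((S\PP)/NP)/N  lex  "plan"
[1,2] N  lex  "dog"
[0,2] (S\PP)/NP  >  k=1
[2,3] NP/S  lex  "city"
[3,4] S  lex  "liked"
[2,4] NP  >  k=3
[0,4] S\PP  >  k=2
[4,5] PP  lex  "sent"
[5,6] (S\(S\PP))\PP  lex  "bone"
[4,6] S\(S\PP)  <  k=5
[0,6] S  <  k=4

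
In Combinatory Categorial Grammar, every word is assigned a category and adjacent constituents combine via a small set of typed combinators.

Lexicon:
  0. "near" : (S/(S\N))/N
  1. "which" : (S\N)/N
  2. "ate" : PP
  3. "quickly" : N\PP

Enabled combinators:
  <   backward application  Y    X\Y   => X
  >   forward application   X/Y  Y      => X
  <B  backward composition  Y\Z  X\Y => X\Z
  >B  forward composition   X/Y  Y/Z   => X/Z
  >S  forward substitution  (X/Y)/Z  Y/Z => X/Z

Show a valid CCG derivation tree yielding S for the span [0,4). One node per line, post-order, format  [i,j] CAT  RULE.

[0,1] (S/(S\N))/N  lex  "near"
[1,2] (S\N)/N  lex  "which"
[0,2] S/N  >S  k=1
[2,3] PP  lex  "ate"
[3,4] N\PP  lex  "quickly"
[2,4] N  <  k=3
[0,4] S  >  k=2

[0,4] S   >
  [0,2] S/N   >S
    [0,1] "near" : (S/(S\N))/N
    [1,2] "which" : (S\N)/N
  [2,4] N   <
    [2,3] "ate" : PP
    [3,4] "quickly" : N\PP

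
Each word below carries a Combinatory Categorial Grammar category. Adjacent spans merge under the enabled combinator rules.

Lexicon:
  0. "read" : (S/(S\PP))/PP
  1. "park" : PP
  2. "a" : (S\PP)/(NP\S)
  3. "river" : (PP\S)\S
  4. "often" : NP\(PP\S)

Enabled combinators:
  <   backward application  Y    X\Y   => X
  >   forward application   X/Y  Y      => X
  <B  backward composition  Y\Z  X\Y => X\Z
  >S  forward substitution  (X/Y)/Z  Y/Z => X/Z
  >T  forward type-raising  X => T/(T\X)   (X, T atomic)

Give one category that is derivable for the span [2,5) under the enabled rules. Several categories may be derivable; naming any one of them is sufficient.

S\PP

[0,5] S   >
  [0,2] S/(S\PP)   >
    [0,1] "read" : (S/(S\PP))/PP
    [1,2] "park" : PP
  [2,5] S\PP   >
    [2,3] "a" : (S\PP)/(NP\S)
    [3,5] NP\S   <B
      [3,4] "river" : (PP\S)\S
      [4,5] "often" : NP\(PP\S)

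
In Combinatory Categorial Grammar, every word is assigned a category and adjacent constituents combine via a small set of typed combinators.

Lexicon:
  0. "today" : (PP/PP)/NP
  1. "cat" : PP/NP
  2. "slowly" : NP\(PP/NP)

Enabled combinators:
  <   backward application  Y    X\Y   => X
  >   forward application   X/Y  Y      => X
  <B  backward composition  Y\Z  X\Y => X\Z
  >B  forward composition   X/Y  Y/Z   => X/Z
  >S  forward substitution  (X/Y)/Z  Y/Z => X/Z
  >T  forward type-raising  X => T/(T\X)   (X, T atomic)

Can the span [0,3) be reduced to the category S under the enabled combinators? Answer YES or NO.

(PP/PP)/NP PP/NP NP\(PP/NP)
CKY chart[0,3] = {(PP/PP)/(NP\NP), N/(N\NP), NP, NP/(NP\NP), PP/(PP\NP), PP/PP, S/(S\NP)}; S ∉ chart

NO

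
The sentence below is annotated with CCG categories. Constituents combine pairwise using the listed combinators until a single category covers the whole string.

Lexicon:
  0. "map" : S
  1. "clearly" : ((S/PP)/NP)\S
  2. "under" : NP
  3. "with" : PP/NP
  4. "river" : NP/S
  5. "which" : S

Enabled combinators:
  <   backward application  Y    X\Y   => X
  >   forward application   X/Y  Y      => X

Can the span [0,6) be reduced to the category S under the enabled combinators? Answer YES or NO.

[0,6] S   >
  [0,3] S/PP   >
    [0,2] (S/PP)/NP   <
      [0,1] "map" : S
      [1,2] "clearly" : ((S/PP)/NP)\S
    [2,3] "under" : NP
  [3,6] PP   >
    [3,4] "with" : PP/NP
    [4,6] NP   >
      [4,5] "river" : NP/S
      [5,6] "which" : S

YES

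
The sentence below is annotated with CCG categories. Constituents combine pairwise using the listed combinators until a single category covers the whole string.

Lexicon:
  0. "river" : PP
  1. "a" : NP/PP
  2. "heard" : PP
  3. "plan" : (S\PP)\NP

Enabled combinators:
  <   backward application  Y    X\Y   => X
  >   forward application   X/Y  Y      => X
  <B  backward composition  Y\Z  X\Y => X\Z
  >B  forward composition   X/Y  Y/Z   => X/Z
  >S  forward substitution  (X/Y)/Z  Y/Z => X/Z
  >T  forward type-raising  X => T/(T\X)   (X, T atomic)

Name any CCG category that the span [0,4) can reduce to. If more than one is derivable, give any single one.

[0,4] S   >
  [0,1] S/(S\PP)   >T
    [0,1] "river" : PP
  [1,4] S\PP   <
    [1,3] NP   >
      [1,2] "a" : NP/PP
      [2,3] "heard" : PP
    [3,4] "plan" : (S\PP)\NP

S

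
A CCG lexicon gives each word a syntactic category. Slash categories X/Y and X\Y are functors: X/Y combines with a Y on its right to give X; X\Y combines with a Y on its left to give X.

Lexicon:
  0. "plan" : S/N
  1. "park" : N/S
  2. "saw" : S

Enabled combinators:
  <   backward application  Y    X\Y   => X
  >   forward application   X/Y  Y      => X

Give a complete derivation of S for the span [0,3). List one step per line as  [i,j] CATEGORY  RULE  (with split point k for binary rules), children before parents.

[0,3] S   >
  [0,1] "plan" : S/N
  [1,3] N   >
    [1,2] "park" : N/S
    [2,3] "saw" : S

[0,1] S/N  lex  "plan"
[1,2] N/S  lex  "park"
[2,3] S  lex  "saw"
[1,3] N  >  k=2
[0,3] S  >  k=1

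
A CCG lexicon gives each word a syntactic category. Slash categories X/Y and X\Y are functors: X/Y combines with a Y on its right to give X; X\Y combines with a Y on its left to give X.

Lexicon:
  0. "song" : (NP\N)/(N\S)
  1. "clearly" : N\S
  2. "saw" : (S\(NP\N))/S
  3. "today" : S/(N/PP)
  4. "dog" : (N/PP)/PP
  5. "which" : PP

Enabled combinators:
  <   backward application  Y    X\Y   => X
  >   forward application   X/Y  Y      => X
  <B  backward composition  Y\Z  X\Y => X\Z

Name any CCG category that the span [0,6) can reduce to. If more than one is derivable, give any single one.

S

[0,6] S   <
  [0,2] NP\N   >
    [0,1] "song" : (NP\N)/(N\S)
    [1,2] "clearly" : N\S
  [2,6] S\(NP\N)   >
    [2,3] "saw" : (S\(NP\N))/S
    [3,6] S   >
      [3,4] "today" : S/(N/PP)
      [4,6] N/PP   >
        [4,5] "dog" : (N/PP)/PP
        [5,6] "which" : PP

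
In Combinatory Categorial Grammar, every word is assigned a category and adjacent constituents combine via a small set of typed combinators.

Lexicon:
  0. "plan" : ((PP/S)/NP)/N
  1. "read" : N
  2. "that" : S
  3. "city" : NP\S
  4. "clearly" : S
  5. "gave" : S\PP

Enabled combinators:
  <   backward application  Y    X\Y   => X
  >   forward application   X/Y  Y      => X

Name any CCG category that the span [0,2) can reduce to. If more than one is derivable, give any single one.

(PP/S)/NP

[0,6] S   <
  [0,5] PP   >
    [0,4] PP/S   >
      [0,2] (PP/S)/NP   >
        [0,1] "plan" : ((PP/S)/NP)/N
        [1,2] "read" : N
      [2,4] NP   <
        [2,3] "that" : S
        [3,4] "city" : NP\S
    [4,5] "clearly" : S
  [5,6] "gave" : S\PP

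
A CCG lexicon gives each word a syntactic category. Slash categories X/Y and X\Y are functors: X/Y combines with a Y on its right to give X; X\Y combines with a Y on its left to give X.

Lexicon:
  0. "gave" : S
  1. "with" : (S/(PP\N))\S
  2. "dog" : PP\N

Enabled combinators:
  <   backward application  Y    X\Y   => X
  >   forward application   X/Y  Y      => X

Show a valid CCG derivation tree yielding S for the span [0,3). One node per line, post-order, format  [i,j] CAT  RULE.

[0,1] S  lex  "gave"
[1,2] (S/(PP\N))\S  lex  "with"
[0,2] S/(PP\N)  <  k=1
[2,3] PP\N  lex  "dog"
[0,3] S  >  k=2

[0,3] S   >
  [0,2] S/(PP\N)   <
    [0,1] "gave" : S
    [1,2] "with" : (S/(PP\N))\S
  [2,3] "dog" : PP\N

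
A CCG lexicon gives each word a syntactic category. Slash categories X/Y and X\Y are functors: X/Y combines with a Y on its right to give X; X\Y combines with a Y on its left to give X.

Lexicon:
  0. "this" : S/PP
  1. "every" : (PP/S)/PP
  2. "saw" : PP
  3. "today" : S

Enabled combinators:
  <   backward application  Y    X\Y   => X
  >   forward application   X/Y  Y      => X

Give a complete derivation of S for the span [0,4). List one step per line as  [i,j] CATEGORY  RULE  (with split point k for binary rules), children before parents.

[0,4] S   >
  [0,1] "this" : S/PP
  [1,4] PP   >
    [1,3] PP/S   >
      [1,2] "every" : (PP/S)/PP
      [2,3] "saw" : PP
    [3,4] "today" : S

[0,1] S/PP  lex  "this"
[1,2] (PP/S)/PP  lex  "every"
[2,3] PP  lex  "saw"
[1,3] PP/S  >  k=2
[3,4] S  lex  "today"
[1,4] PP  >  k=3
[0,4] S  >  k=1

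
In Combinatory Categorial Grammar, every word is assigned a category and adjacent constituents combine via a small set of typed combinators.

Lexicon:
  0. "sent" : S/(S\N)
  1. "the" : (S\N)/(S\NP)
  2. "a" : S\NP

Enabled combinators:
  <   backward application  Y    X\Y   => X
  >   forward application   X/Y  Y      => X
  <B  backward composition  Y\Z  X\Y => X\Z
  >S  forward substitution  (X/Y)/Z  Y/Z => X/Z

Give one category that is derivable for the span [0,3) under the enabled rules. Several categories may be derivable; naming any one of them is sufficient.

[0,3] S   >
  [0,1] "sent" : S/(S\N)
  [1,3] S\N   >
    [1,2] "the" : (S\N)/(S\NP)
    [2,3] "a" : S\NP

S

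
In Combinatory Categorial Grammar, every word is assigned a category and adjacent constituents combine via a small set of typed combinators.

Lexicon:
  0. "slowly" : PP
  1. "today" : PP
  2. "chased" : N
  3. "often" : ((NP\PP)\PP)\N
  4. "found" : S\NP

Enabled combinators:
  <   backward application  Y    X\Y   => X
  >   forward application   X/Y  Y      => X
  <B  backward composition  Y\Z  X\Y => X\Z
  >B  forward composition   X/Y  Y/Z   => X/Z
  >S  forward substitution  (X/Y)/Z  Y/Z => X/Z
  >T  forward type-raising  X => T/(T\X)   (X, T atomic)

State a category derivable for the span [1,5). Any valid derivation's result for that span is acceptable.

[0,5] S   <
  [0,1] "slowly" : PP
  [1,5] S\PP   <B
    [1,4] NP\PP   <
      [1,2] "today" : PP
      [2,4] (NP\PP)\PP   <
        [2,3] "chased" : N
        [3,4] "often" : ((NP\PP)\PP)\N
    [4,5] "found" : S\NP

S\PP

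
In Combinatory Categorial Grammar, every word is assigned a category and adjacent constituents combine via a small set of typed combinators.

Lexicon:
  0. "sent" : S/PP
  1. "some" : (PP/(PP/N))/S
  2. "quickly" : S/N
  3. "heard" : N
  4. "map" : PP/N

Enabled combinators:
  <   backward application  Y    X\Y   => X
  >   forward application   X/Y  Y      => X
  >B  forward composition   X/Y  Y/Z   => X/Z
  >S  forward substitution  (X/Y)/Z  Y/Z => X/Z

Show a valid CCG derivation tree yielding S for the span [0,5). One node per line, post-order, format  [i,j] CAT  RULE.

[0,5] S   >
  [0,1] "sent" : S/PP
  [1,5] PP   >
    [1,4] PP/(PP/N)   >
      [1,2] "some" : (PP/(PP/N))/S
      [2,4] S   >
        [2,3] "quickly" : S/N
        [3,4] "heard" : N
    [4,5] "map" : PP/N

[0,1] S/PP  lex  "sent"
[1,2] (PP/(PP/N))/S  lex  "some"
[2,3] S/N  lex  "quickly"
[3,4] N  lex  "heard"
[2,4] S  >  k=3
[1,4] PP/(PP/N)  >  k=2
[4,5] PP/N  lex  "map"
[1,5] PP  >  k=4
[0,5] S  >  k=1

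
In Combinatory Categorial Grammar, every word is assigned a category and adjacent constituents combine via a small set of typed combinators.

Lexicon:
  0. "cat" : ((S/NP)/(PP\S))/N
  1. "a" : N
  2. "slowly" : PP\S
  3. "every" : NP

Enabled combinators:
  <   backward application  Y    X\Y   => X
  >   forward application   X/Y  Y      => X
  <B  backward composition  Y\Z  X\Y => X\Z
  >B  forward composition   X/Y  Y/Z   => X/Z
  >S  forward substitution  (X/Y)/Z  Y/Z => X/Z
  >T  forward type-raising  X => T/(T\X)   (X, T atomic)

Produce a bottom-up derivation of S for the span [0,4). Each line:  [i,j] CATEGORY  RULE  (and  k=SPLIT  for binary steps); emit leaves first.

[0,1] ((S/NP)/(PP\S))/N  lex  "cat"
[1,2] N  lex  "a"
[0,2] (S/NP)/(PP\S)  >  k=1
[2,3] PP\S  lex  "slowly"
[0,3] S/NP  >  k=2
[3,4] NP  lex  "every"
[0,4] S  >  k=3

[0,4] S   >
  [0,3] S/NP   >
    [0,2] (S/NP)/(PP\S)   >
      [0,1] "cat" : ((S/NP)/(PP\S))/N
      [1,2] "a" : N
    [2,3] "slowly" : PP\S
  [3,4] "every" : NP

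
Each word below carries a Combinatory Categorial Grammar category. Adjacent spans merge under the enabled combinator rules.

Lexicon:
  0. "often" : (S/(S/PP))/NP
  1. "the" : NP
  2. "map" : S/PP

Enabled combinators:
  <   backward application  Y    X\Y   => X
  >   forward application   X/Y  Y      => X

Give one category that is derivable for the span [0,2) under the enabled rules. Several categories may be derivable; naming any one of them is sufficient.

S/(S/PP)

[0,3] S   >
  [0,2] S/(S/PP)   >
    [0,1] "often" : (S/(S/PP))/NP
    [1,2] "the" : NP
  [2,3] "map" : S/PP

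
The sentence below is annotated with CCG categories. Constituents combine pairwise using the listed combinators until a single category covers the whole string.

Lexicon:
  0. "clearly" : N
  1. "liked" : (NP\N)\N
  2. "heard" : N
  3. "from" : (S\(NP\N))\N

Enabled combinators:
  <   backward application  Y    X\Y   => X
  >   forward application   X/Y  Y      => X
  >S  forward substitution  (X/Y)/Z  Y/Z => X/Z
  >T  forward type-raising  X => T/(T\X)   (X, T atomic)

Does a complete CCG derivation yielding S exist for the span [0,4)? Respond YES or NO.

YES

[0,4] S   <
  [0,2] NP\N   <
    [0,1] "clearly" : N
    [1,2] "liked" : (NP\N)\N
  [2,4] S\(NP\N)   <
    [2,3] "heard" : N
    [3,4] "from" : (S\(NP\N))\N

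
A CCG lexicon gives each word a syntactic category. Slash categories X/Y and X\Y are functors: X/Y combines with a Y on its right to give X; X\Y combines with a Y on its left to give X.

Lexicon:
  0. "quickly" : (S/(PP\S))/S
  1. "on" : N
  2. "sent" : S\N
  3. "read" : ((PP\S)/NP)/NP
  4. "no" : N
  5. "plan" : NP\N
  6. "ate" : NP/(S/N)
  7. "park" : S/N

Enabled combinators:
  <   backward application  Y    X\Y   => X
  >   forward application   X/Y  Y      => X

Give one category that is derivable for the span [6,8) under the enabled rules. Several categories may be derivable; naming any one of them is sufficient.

[0,8] S   >
  [0,3] S/(PP\S)   >
    [0,1] "quickly" : (S/(PP\S))/S
    [1,3] S   <
      [1,2] "on" : N
      [2,3] "sent" : S\N
  [3,8] PP\S   >
    [3,6] (PP\S)/NP   >
      [3,4] "read" : ((PP\S)/NP)/NP
      [4,6] NP   <
        [4,5] "no" : N
        [5,6] "plan" : NP\N
    [6,8] NP   >
      [6,7] "ate" : NP/(S/N)
      [7,8] "park" : S/N

NP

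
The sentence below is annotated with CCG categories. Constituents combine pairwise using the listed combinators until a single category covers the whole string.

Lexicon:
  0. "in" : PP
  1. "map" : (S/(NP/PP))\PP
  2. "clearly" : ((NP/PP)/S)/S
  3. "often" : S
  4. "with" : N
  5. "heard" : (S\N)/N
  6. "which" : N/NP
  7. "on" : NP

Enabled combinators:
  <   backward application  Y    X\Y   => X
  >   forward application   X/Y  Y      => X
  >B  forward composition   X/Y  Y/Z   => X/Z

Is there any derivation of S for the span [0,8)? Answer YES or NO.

[0,8] S   >
  [0,2] S/(NP/PP)   <
    [0,1] "in" : PP
    [1,2] "map" : (S/(NP/PP))\PP
  [2,8] NP/PP   >
    [2,4] (NP/PP)/S   >
      [2,3] "clearly" : ((NP/PP)/S)/S
      [3,4] "often" : S
    [4,8] S   <
      [4,5] "with" : N
      [5,8] S\N   >
        [5,6] "heard" : (S\N)/N
        [6,8] N   >
          [6,7] "which" : N/NP
          [7,8] "on" : NP

YES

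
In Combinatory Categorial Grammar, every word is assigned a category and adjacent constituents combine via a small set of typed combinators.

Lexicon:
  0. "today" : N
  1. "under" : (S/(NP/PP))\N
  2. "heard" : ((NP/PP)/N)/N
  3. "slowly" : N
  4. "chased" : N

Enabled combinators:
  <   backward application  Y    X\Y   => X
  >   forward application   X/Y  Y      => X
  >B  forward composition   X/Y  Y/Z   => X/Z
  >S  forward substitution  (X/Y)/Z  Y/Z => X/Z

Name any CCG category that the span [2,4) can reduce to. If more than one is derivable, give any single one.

(NP/PP)/N

[0,5] S   >
  [0,2] S/(NP/PP)   <
    [0,1] "today" : N
    [1,2] "under" : (S/(NP/PP))\N
  [2,5] NP/PP   >
    [2,4] (NP/PP)/N   >
      [2,3] "heard" : ((NP/PP)/N)/N
      [3,4] "slowly" : N
    [4,5] "chased" : N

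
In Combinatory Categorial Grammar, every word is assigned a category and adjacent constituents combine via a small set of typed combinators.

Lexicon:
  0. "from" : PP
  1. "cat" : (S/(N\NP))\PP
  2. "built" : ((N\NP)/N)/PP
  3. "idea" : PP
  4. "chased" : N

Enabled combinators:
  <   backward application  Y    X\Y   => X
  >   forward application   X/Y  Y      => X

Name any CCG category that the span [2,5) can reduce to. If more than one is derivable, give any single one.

[0,5] S   >
  [0,2] S/(N\NP)   <
    [0,1] "from" : PP
    [1,2] "cat" : (S/(N\NP))\PP
  [2,5] N\NP   >
    [2,4] (N\NP)/N   >
      [2,3] "built" : ((N\NP)/N)/PP
      [3,4] "idea" : PP
    [4,5] "chased" : N

N\NP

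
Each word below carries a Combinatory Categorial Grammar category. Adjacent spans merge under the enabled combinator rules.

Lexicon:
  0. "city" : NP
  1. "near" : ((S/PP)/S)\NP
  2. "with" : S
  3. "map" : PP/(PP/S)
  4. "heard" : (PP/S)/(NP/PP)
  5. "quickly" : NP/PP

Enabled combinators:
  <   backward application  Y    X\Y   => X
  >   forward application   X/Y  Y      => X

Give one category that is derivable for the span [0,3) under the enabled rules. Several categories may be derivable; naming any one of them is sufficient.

[0,6] S   >
  [0,3] S/PP   >
    [0,2] (S/PP)/S   <
      [0,1] "city" : NP
      [1,2] "near" : ((S/PP)/S)\NP
    [2,3] "with" : S
  [3,6] PP   >
    [3,4] "map" : PP/(PP/S)
    [4,6] PP/S   >
      [4,5] "heard" : (PP/S)/(NP/PP)
      [5,6] "quickly" : NP/PP

S/PP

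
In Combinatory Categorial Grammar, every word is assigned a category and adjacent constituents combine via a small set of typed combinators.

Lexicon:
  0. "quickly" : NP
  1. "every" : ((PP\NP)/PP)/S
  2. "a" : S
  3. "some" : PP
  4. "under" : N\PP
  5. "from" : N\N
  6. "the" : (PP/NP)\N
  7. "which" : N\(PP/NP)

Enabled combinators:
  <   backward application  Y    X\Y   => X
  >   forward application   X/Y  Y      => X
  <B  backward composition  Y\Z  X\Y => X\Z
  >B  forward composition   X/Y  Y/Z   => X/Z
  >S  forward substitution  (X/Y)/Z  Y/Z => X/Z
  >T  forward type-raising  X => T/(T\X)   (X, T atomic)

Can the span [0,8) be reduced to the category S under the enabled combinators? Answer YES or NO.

NO

NP ((PP\NP)/PP)/S S PP N\PP N\N (PP/NP)\N N\(PP/NP)
CKY chart[0,8] = {N, N/(N\N), NP/(NP\N), PP/(PP\N), S/(S\N)}; S ∉ chart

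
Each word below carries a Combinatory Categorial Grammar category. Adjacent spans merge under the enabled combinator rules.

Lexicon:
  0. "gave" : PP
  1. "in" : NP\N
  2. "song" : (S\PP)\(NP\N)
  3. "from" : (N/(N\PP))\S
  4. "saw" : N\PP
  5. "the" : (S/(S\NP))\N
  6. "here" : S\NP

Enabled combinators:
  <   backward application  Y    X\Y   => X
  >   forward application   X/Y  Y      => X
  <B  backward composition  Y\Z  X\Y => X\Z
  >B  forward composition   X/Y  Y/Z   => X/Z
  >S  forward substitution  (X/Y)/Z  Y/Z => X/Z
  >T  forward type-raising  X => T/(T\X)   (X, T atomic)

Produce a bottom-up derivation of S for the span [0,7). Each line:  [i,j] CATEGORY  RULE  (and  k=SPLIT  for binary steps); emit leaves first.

[0,1] PP  lex  "gave"
[0,1] S/(S\PP)  >T
[1,2] NP\N  lex  "in"
[2,3] (S\PP)\(NP\N)  lex  "song"
[1,3] S\PP  <  k=2
[0,3] S  >  k=1
[3,4] (N/(N\PP))\S  lex  "from"
[0,4] N/(N\PP)  <  k=3
[4,5] N\PP  lex  "saw"
[0,5] N  >  k=4
[5,6] (S/(S\NP))\N  lex  "the"
[0,6] S/(S\NP)  <  k=5
[6,7] S\NP  lex  "here"
[0,7] S  >  k=6

[0,7] S   >
  [0,6] S/(S\NP)   <
    [0,5] N   >
      [0,4] N/(N\PP)   <
        [0,3] S   >
          [0,1] S/(S\PP)   >T
            [0,1] "gave" : PP
          [1,3] S\PP   <
            [1,2] "in" : NP\N
            [2,3] "song" : (S\PP)\(NP\N)
        [3,4] "from" : (N/(N\PP))\S
      [4,5] "saw" : N\PP
    [5,6] "the" : (S/(S\NP))\N
  [6,7] "here" : S\NP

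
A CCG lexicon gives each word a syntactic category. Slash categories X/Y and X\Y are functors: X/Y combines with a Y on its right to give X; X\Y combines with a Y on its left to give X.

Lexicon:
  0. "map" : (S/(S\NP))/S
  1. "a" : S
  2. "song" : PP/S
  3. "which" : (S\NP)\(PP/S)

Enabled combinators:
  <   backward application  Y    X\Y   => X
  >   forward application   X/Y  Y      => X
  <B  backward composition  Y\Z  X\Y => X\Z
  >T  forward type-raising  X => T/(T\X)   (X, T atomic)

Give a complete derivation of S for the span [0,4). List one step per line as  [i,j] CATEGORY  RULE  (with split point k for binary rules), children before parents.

[0,4] S   >
  [0,2] S/(S\NP)   >
    [0,1] "map" : (S/(S\NP))/S
    [1,2] "a" : S
  [2,4] S\NP   <
    [2,3] "song" : PP/S
    [3,4] "which" : (S\NP)\(PP/S)

[0,1] (S/(S\NP))/S  lex  "map"
[1,2] S  lex  "a"
[0,2] S/(S\NP)  >  k=1
[2,3] PP/S  lex  "song"
[3,4] (S\NP)\(PP/S)  lex  "which"
[2,4] S\NP  <  k=3
[0,4] S  >  k=2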